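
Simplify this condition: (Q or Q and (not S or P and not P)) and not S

Q and not S

(Q or Q and (not S or P and not P)) and not S
= (Q or Q and not S) and not S   [complement / identity]
= Q and not S   [absorption]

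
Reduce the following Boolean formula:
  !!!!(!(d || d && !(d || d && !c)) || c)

!d || c

!!!!(!(d || d && !(d || d && !c)) || c)
= !!!!(!(d || d && !d) || c)   (absorption)
= !!(!(d || d && !d) || c)   (double negation)
= !!(!d || c)   (complement / identity)
= !d || c   (double negation)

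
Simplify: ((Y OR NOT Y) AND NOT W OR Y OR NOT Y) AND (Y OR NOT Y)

TRUE

((Y OR NOT Y) AND NOT W OR Y OR NOT Y) AND (Y OR NOT Y)
= (Y OR NOT Y) AND (Y OR NOT Y)
= Y OR NOT Y
= TRUE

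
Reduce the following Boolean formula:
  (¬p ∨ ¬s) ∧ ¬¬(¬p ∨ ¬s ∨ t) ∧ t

(¬p ∨ ¬s) ∧ t

(¬p ∨ ¬s) ∧ ¬¬(¬p ∨ ¬s ∨ t) ∧ t
= (¬p ∨ ¬s) ∧ (¬p ∨ ¬s ∨ t) ∧ t
= (¬p ∨ ¬s) ∧ t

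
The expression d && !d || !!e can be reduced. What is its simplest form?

e

d && !d || !!e
= !!e   (complement / identity)
= e   (double negation)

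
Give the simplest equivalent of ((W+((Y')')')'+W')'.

W

((W+((Y')')')'+W')'
= ((W+Y')'+W')'   [double negation]
= (W+Y')·W   [De Morgan]
= W   [absorption]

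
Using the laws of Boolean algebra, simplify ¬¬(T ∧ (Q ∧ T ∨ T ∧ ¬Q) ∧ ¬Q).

¬¬(T ∧ (Q ∧ T ∨ T ∧ ¬Q) ∧ ¬Q)
= T ∧ (Q ∧ T ∨ T ∧ ¬Q) ∧ ¬Q   (double negation)
= T ∧ T ∧ ¬Q   (distribution)
= T ∧ ¬Q   (idempotence)

T ∧ ¬Q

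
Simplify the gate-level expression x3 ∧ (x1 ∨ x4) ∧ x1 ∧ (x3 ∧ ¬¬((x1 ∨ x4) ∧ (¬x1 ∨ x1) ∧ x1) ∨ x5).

x3 ∧ x1

x3 ∧ (x1 ∨ x4) ∧ x1 ∧ (x3 ∧ ¬¬((x1 ∨ x4) ∧ (¬x1 ∨ x1) ∧ x1) ∨ x5)
= x3 ∧ (x1 ∨ x4) ∧ x1 ∧ (x3 ∧ (x1 ∨ x4) ∧ (¬x1 ∨ x1) ∧ x1 ∨ x5)   [double negation]
= x3 ∧ (x1 ∨ x4) ∧ x1 ∧ (x3 ∧ (x1 ∨ x4) ∧ x1 ∨ x5)   [complement / identity]
= x3 ∧ (x1 ∨ x4) ∧ x1   [absorption]
= x3 ∧ x1   [absorption]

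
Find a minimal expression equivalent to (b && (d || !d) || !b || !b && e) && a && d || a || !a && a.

(b && (d || !d) || !b || !b && e) && a && d || a || !a && a
= (b && (d || !d) || !b || !b && e) && a && d || a
= (b && (d || !d) || !b) && a && d || a
= (b || !b) && a && d || a
= a && d || a
= a

a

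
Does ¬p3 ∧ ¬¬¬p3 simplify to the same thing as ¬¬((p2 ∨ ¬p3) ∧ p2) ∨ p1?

No

E1: ¬p3 ∧ ¬¬¬p3
    = ¬p3 ∧ ¬p3   — double negation
    = ¬p3   — idempotence
E2: ¬¬((p2 ∨ ¬p3) ∧ p2) ∨ p1
    = (p2 ∨ ¬p3) ∧ p2 ∨ p1   — double negation
    = p2 ∨ p1   — absorption
These differ: at p1=0, p2=1, p3=1, E1 = 0 but E2 = 1.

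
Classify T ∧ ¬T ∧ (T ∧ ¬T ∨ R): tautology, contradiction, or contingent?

contradiction

T ∧ ¬T ∧ (T ∧ ¬T ∨ R)
= T ∧ ¬T   (absorption)
= False   (complement)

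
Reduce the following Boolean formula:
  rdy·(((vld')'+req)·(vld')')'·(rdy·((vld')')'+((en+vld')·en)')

rdy·(((vld')'+req)·(vld')')'·(rdy·((vld')')'+((en+vld')·en)')
= rdy·(((vld')'+req)·(vld')')'·(rdy·((vld')')'+en')   — absorption
= rdy·((vld')')'·(rdy·((vld')')'+en')   — absorption
= rdy·((vld')')'   — absorption
= rdy·vld'   — double negation

rdy·vld'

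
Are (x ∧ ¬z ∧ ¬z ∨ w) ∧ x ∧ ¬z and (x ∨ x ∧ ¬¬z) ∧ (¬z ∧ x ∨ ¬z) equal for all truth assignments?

E1: (x ∧ ¬z ∧ ¬z ∨ w) ∧ x ∧ ¬z
    = (x ∧ ¬z ∨ w) ∧ x ∧ ¬z
    = x ∧ ¬z
E2: (x ∨ x ∧ ¬¬z) ∧ (¬z ∧ x ∨ ¬z)
    = (x ∨ x ∧ z) ∧ (¬z ∧ x ∨ ¬z)
    = (x ∨ x ∧ z) ∧ ¬z
    = x ∧ ¬z
Both reduce to x ∧ ¬z, so they are equivalent.

Yes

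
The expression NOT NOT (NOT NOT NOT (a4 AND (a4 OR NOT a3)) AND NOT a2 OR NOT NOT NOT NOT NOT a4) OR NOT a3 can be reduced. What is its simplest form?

NOT NOT (NOT NOT NOT (a4 AND (a4 OR NOT a3)) AND NOT a2 OR NOT NOT NOT NOT NOT a4) OR NOT a3
= NOT NOT (NOT NOT NOT (a4 AND (a4 OR NOT a3)) AND NOT a2 OR NOT NOT NOT a4) OR NOT a3
= NOT NOT (NOT NOT NOT a4 AND NOT a2 OR NOT NOT NOT a4) OR NOT a3
= NOT NOT NOT NOT NOT a4 OR NOT a3
= NOT NOT NOT a4 OR NOT a3
= NOT a4 OR NOT a3

NOT a4 OR NOT a3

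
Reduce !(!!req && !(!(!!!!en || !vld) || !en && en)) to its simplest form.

!(!!req && !(!(!!!!en || !vld) || !en && en))
= !(!!req && !!(!!!!en || !vld))
= !(!!req && !(!!!en && vld))
= !req || !!!en && vld
= !req || !en && vld

!req || !en && vld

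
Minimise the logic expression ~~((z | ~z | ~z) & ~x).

~~((z | ~z | ~z) & ~x)
= ~~((z | ~z) & ~x)   [idempotence]
= ~~~x   [complement / identity]
= ~x   [double negation]

~x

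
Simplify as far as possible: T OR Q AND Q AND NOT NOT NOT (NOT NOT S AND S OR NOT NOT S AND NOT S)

T OR Q AND NOT S

T OR Q AND Q AND NOT NOT NOT (NOT NOT S AND S OR NOT NOT S AND NOT S)
= T OR Q AND NOT NOT NOT (NOT NOT S AND S OR NOT NOT S AND NOT S)
= T OR Q AND NOT NOT NOT NOT NOT S
= T OR Q AND NOT NOT NOT S
= T OR Q AND NOT S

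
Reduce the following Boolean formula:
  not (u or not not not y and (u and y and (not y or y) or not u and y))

not (u or not not not y and (u and y and (not y or y) or not u and y))
= not (u or not not not y and (u and y or not u and y))   (complement / identity)
= not (u or not y and (u and y or not u and y))   (double negation)
= not (u or not y and y)   (distribution)
= not u   (complement / identity)

not u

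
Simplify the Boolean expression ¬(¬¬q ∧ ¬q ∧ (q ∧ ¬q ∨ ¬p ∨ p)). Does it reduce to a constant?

True

¬(¬¬q ∧ ¬q ∧ (q ∧ ¬q ∨ ¬p ∨ p))
= ¬(¬¬q ∧ ¬q ∧ (¬p ∨ p))   — complement / identity
= ¬(¬¬q ∧ ¬q)   — complement / identity
= ¬q ∨ q   — De Morgan
= True   — complement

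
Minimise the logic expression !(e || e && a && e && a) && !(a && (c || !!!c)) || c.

!(e || e && a && e && a) && !(a && (c || !!!c)) || c
= !(e || e && a) && !(a && (c || !!!c)) || c   (idempotence)
= !(e || e && a) && !(a && (c || !c)) || c   (double negation)
= !(e || e && a) && !a || c   (complement / identity)
= !e && !a || c   (absorption)

!e && !a || c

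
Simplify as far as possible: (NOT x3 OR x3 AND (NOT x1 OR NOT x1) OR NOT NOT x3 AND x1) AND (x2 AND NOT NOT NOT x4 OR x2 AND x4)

(NOT x3 OR x3 AND (NOT x1 OR NOT x1) OR NOT NOT x3 AND x1) AND (x2 AND NOT NOT NOT x4 OR x2 AND x4)
= (NOT x3 OR x3 AND (NOT x1 OR NOT x1) OR NOT NOT x3 AND x1) AND (x2 AND NOT x4 OR x2 AND x4)
= (NOT x3 OR x3 AND NOT x1 OR NOT NOT x3 AND x1) AND (x2 AND NOT x4 OR x2 AND x4)
= (NOT x3 OR x3 AND NOT x1 OR NOT NOT x3 AND x1) AND x2
= (NOT x3 OR x3 AND NOT x1 OR x3 AND x1) AND x2
= (NOT x3 OR x3) AND x2
= x2

x2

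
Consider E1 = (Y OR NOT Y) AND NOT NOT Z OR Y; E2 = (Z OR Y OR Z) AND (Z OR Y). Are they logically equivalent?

E1: (Y OR NOT Y) AND NOT NOT Z OR Y
    = (Y OR NOT Y) AND Z OR Y
    = Z OR Y
E2: (Z OR Y OR Z) AND (Z OR Y)
    = Z OR Y
Both reduce to Z OR Y, so they are equivalent.

Yes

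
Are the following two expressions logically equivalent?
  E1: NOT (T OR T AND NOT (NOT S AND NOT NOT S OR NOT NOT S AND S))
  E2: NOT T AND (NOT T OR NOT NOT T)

E1: NOT (T OR T AND NOT (NOT S AND NOT NOT S OR NOT NOT S AND S))
    = NOT (T OR T AND NOT NOT NOT S)   [distribution]
    = NOT (T OR T AND NOT S)   [double negation]
    = NOT T   [absorption]
E2: NOT T AND (NOT T OR NOT NOT T)
    = NOT T AND (NOT T OR T)   [double negation]
    = NOT T   [complement / identity]
Both reduce to NOT T, so they are equivalent.

Yes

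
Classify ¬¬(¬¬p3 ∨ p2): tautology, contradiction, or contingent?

¬¬(¬¬p3 ∨ p2)
= ¬¬(p3 ∨ p2)
= p3 ∨ p2
This depends on p2, p3, so it is not a constant.

contingent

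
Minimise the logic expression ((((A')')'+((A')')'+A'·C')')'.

A'

((((A')')'+((A')')'+A'·C')')'
= ((((A')')'+A'·C')')'
= ((A'+A'·C')')'
= ((A')')'
= A'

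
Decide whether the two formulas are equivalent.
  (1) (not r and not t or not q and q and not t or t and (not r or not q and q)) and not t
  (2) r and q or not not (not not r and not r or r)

No

E1: (not r and not t or not q and q and not t or t and (not r or not q and q)) and not t
    = ((not r or not q and q) and not t or t and (not r or not q and q)) and not t
    = (not r or not q and q) and not t
    = not r and not t
E2: r and q or not not (not not r and not r or r)
    = r and q or not not (r and not r or r)
    = r and q or not not r
    = r and q or r
    = r
These differ: at q=1, r=1, t=0, E1 = 0 but E2 = 1.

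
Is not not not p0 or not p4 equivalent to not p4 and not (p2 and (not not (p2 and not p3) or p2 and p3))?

E1: not not not p0 or not p4
    = not p0 or not p4   (double negation)
E2: not p4 and not (p2 and (not not (p2 and not p3) or p2 and p3))
    = not p4 and not (p2 and (p2 and not p3 or p2 and p3))   (double negation)
    = not p4 and not (p2 and p2)   (distribution)
    = not p4 and not p2   (idempotence)
These differ: at p0=0, p2=1, p3=0, p4=1, E1 = 1 but E2 = 0.

No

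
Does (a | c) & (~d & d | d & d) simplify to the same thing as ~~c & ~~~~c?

No

E1: (a | c) & (~d & d | d & d)
    = (a | c) & d & (~d | d)
    = (a | c) & d
E2: ~~c & ~~~~c
    = ~~c & ~~c
    = ~~c
    = c
These differ: at a=0, c=1, d=0, E1 = 0 but E2 = 1.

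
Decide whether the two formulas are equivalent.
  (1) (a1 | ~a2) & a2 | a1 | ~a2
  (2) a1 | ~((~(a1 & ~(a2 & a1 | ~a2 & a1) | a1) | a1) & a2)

Yes

E1: (a1 | ~a2) & a2 | a1 | ~a2
    = a1 | ~a2   (absorption)
E2: a1 | ~((~(a1 & ~(a2 & a1 | ~a2 & a1) | a1) | a1) & a2)
    = a1 | ~((~(a1 & ~a1 | a1) | a1) & a2)   (distribution)
    = a1 | ~((~a1 | a1) & a2)   (complement / identity)
    = a1 | ~a2   (complement / identity)
Both reduce to a1 | ~a2, so they are equivalent.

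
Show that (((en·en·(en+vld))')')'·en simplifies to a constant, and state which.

(((en·en·(en+vld))')')'·en
= (((en·en)')')'·en   [absorption]
= ((en')')'·en   [idempotence]
= en'·en   [double negation]
= 0   [complement]

0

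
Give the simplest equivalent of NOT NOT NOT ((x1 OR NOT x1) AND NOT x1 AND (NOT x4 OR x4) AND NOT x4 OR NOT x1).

x1

NOT NOT NOT ((x1 OR NOT x1) AND NOT x1 AND (NOT x4 OR x4) AND NOT x4 OR NOT x1)
= NOT NOT NOT ((x1 OR NOT x1) AND NOT x1 AND NOT x4 OR NOT x1)   [complement / identity]
= NOT ((x1 OR NOT x1) AND NOT x1 AND NOT x4 OR NOT x1)   [double negation]
= NOT (NOT x1 AND NOT x4 OR NOT x1)   [complement / identity]
= NOT NOT x1   [absorption]
= x1   [double negation]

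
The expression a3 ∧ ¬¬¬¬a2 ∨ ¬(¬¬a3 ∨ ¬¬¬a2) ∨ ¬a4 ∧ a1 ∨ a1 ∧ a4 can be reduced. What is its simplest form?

a3 ∧ ¬¬¬¬a2 ∨ ¬(¬¬a3 ∨ ¬¬¬a2) ∨ ¬a4 ∧ a1 ∨ a1 ∧ a4
= a3 ∧ ¬¬¬¬a2 ∨ ¬a3 ∧ ¬¬a2 ∨ ¬a4 ∧ a1 ∨ a1 ∧ a4   (De Morgan)
= a3 ∧ ¬¬a2 ∨ ¬a3 ∧ ¬¬a2 ∨ ¬a4 ∧ a1 ∨ a1 ∧ a4   (double negation)
= a3 ∧ ¬¬a2 ∨ ¬a3 ∧ ¬¬a2 ∨ a1   (distribution)
= ¬¬a2 ∨ a1   (distribution)
= a2 ∨ a1   (double negation)

a2 ∨ a1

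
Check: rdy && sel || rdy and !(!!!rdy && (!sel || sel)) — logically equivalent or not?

Yes

E1: rdy && sel || rdy
    = rdy
E2: !(!!!rdy && (!sel || sel))
    = !!!!rdy
    = !!rdy
    = rdy
Both reduce to rdy, so they are equivalent.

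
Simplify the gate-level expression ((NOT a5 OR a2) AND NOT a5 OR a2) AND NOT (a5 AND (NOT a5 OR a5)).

NOT a5

((NOT a5 OR a2) AND NOT a5 OR a2) AND NOT (a5 AND (NOT a5 OR a5))
= (NOT a5 OR a2) AND NOT (a5 AND (NOT a5 OR a5))   [absorption]
= (NOT a5 OR a2) AND NOT a5   [complement / identity]
= NOT a5   [absorption]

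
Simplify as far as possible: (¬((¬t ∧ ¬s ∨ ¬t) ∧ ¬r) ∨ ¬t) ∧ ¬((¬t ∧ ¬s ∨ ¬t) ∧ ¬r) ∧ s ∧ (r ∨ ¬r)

(t ∨ r) ∧ s

(¬((¬t ∧ ¬s ∨ ¬t) ∧ ¬r) ∨ ¬t) ∧ ¬((¬t ∧ ¬s ∨ ¬t) ∧ ¬r) ∧ s ∧ (r ∨ ¬r)
= ¬((¬t ∧ ¬s ∨ ¬t) ∧ ¬r) ∧ s ∧ (r ∨ ¬r)   [absorption]
= ¬((¬t ∧ ¬s ∨ ¬t) ∧ ¬r) ∧ s   [complement / identity]
= ¬(¬t ∧ ¬r) ∧ s   [absorption]
= (t ∨ r) ∧ s   [De Morgan]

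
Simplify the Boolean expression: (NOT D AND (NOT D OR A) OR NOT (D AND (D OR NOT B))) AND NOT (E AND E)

NOT D AND NOT E

(NOT D AND (NOT D OR A) OR NOT (D AND (D OR NOT B))) AND NOT (E AND E)
= (NOT D AND (NOT D OR A) OR NOT (D AND (D OR NOT B))) AND NOT E
= (NOT D OR NOT (D AND (D OR NOT B))) AND NOT E
= (NOT D OR NOT D) AND NOT E
= NOT D AND NOT E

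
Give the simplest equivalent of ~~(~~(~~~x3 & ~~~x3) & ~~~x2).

~x3 & ~x2

~~(~~(~~~x3 & ~~~x3) & ~~~x2)
= ~~(~~~~~x3 & ~~~x2)   — idempotence
= ~~(~~~x3 & ~~~x2)   — double negation
= ~~~x3 & ~~~x2   — double negation
= ~x3 & ~~~x2   — double negation
= ~x3 & ~x2   — double negation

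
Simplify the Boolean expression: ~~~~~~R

~~~~~~R
= ~~~~R   — double negation
= ~~R   — double negation
= R   — double negation

R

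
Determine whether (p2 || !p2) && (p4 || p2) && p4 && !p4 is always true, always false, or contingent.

(p2 || !p2) && (p4 || p2) && p4 && !p4
= (p4 || p2) && p4 && !p4   — complement / identity
= p4 && !p4   — absorption
= false   — complement

always false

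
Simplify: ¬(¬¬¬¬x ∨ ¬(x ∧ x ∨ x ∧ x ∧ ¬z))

False

¬(¬¬¬¬x ∨ ¬(x ∧ x ∨ x ∧ x ∧ ¬z))
= ¬¬¬x ∧ (x ∧ x ∨ x ∧ x ∧ ¬z)   (De Morgan)
= ¬¬¬x ∧ x ∧ x   (absorption)
= ¬x ∧ x ∧ x   (double negation)
= ¬x ∧ x   (idempotence)
= False   (complement)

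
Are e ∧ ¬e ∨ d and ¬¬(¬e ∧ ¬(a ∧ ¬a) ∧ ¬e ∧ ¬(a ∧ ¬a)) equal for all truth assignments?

No

E1: e ∧ ¬e ∨ d
    = d   [complement / identity]
E2: ¬¬(¬e ∧ ¬(a ∧ ¬a) ∧ ¬e ∧ ¬(a ∧ ¬a))
    = ¬¬(¬e ∧ ¬(a ∧ ¬a))   [idempotence]
    = ¬(e ∨ a ∧ ¬a)   [De Morgan]
    = ¬e   [complement / identity]
These differ: at a=0, d=1, e=1, E1 = 1 but E2 = 0.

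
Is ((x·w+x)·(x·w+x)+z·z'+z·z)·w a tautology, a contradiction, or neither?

((x·w+x)·(x·w+x)+z·z'+z·z)·w
= (x·w+x+z·z'+z·z)·w   (idempotence)
= (x·w+x+z)·w   (distribution)
= (x+z)·w   (absorption)
This depends on w, x, z, so it is not a constant.

neither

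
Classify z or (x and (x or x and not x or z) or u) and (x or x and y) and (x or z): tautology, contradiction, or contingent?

z or (x and (x or x and not x or z) or u) and (x or x and y) and (x or z)
= z or (x and (x or x and not x or z) or u) and x and (x or z)   [absorption]
= z or (x and (x or z) or u) and x and (x or z)   [complement / identity]
= z or x and (x or z)   [absorption]
= z or x   [absorption]
This depends on x, z, so it is not a constant.

contingent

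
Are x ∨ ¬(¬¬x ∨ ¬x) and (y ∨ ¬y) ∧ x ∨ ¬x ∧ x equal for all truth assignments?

Yes

E1: x ∨ ¬(¬¬x ∨ ¬x)
    = x ∨ ¬x ∧ x   (De Morgan)
    = x   (complement / identity)
E2: (y ∨ ¬y) ∧ x ∨ ¬x ∧ x
    = (y ∨ ¬y) ∧ x   (complement / identity)
    = x   (complement / identity)
Both reduce to x, so they are equivalent.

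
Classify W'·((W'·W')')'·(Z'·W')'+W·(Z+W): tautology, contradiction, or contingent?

contingent

W'·((W'·W')')'·(Z'·W')'+W·(Z+W)
= W'·((W')')'·(Z'·W')'+W·(Z+W)   (idempotence)
= W'·W'·(Z'·W')'+W·(Z+W)   (double negation)
= W'·W'·(Z+W)+W·(Z+W)   (De Morgan)
= W'·(Z+W)+W·(Z+W)   (idempotence)
= Z+W   (distribution)
This depends on W, Z, so it is not a constant.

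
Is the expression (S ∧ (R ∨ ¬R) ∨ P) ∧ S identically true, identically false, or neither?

(S ∧ (R ∨ ¬R) ∨ P) ∧ S
= (S ∨ P) ∧ S   (complement / identity)
= S   (absorption)
This depends on S, so it is not a constant.

neither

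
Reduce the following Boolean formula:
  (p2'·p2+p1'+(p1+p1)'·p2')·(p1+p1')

(p2'·p2+p1'+(p1+p1)'·p2')·(p1+p1')
= (p2'·p2+p1'+p1'·p2')·(p1+p1')   [idempotence]
= (p2'·p2+p1')·(p1+p1')   [absorption]
= p2'·p2+p1'   [complement / identity]
= p1'   [complement / identity]

p1'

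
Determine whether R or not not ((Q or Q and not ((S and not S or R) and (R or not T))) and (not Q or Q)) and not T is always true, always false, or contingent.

R or not not ((Q or Q and not ((S and not S or R) and (R or not T))) and (not Q or Q)) and not T
= R or not not (Q or Q and not ((S and not S or R) and (R or not T))) and not T   — complement / identity
= R or not not (Q or Q and not (R and (R or not T))) and not T   — complement / identity
= R or (Q or Q and not (R and (R or not T))) and not T   — double negation
= R or (Q or Q and not R) and not T   — absorption
= R or Q and not T   — absorption
This depends on Q, R, T, so it is not a constant.

contingent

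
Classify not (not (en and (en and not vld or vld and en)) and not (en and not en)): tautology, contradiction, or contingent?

not (not (en and (en and not vld or vld and en)) and not (en and not en))
= not (not (en and en) and not (en and not en))   — distribution
= en and en or en and not en   — De Morgan
= en   — distribution
This depends on en, so it is not a constant.

contingent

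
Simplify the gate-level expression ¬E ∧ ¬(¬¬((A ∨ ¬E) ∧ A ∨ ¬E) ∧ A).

¬E ∧ ¬(¬¬((A ∨ ¬E) ∧ A ∨ ¬E) ∧ A)
= ¬E ∧ ¬(¬¬(A ∨ ¬E) ∧ A)   (absorption)
= ¬E ∧ ¬((A ∨ ¬E) ∧ A)   (double negation)
= ¬E ∧ ¬A   (absorption)

¬E ∧ ¬A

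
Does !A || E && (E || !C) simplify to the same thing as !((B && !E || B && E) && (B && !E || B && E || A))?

E1: !A || E && (E || !C)
    = !A || E   (absorption)
E2: !((B && !E || B && E) && (B && !E || B && E || A))
    = !(B && !E || B && E)   (absorption)
    = !B   (distribution)
These differ: at A=0, B=1, C=1, E=0, E1 = 1 but E2 = 0.

No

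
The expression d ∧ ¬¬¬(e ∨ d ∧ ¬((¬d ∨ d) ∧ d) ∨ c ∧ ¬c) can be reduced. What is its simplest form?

d ∧ ¬¬¬(e ∨ d ∧ ¬((¬d ∨ d) ∧ d) ∨ c ∧ ¬c)
= d ∧ ¬¬¬(e ∨ d ∧ ¬d ∨ c ∧ ¬c)   [complement / identity]
= d ∧ ¬¬¬(e ∨ d ∧ ¬d)   [complement / identity]
= d ∧ ¬¬¬e   [complement / identity]
= d ∧ ¬e   [double negation]

d ∧ ¬e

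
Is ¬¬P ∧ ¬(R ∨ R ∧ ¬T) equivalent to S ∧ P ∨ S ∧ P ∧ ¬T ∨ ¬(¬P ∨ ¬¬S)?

E1: ¬¬P ∧ ¬(R ∨ R ∧ ¬T)
    = ¬¬P ∧ ¬R
    = P ∧ ¬R
E2: S ∧ P ∨ S ∧ P ∧ ¬T ∨ ¬(¬P ∨ ¬¬S)
    = S ∧ P ∨ ¬(¬P ∨ ¬¬S)
    = S ∧ P ∨ P ∧ ¬S
    = P
These differ: at P=1, R=1, S=0, T=0, E1 = 0 but E2 = 1.

No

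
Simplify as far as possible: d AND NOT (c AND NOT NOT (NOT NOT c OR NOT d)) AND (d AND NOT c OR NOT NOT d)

d AND NOT c

d AND NOT (c AND NOT NOT (NOT NOT c OR NOT d)) AND (d AND NOT c OR NOT NOT d)
= d AND NOT (c AND NOT NOT (NOT NOT c OR NOT d)) AND (d AND NOT c OR d)   — double negation
= d AND NOT (c AND NOT NOT (c OR NOT d)) AND (d AND NOT c OR d)   — double negation
= d AND NOT (c AND (c OR NOT d)) AND (d AND NOT c OR d)   — double negation
= d AND NOT c AND (d AND NOT c OR d)   — absorption
= d AND NOT c   — absorption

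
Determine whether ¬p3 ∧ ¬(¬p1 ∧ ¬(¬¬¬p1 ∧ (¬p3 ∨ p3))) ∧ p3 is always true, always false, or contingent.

always false

¬p3 ∧ ¬(¬p1 ∧ ¬(¬¬¬p1 ∧ (¬p3 ∨ p3))) ∧ p3
= ¬p3 ∧ ¬(¬p1 ∧ ¬¬¬¬p1) ∧ p3
= ¬p3 ∧ (p1 ∨ ¬¬¬p1) ∧ p3
= ¬p3 ∧ (p1 ∨ ¬p1) ∧ p3
= ¬p3 ∧ p3
= False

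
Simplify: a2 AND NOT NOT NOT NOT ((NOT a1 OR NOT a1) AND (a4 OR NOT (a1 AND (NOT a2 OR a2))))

a2 AND NOT a1

a2 AND NOT NOT NOT NOT ((NOT a1 OR NOT a1) AND (a4 OR NOT (a1 AND (NOT a2 OR a2))))
= a2 AND NOT NOT NOT NOT ((NOT a1 OR NOT a1) AND (a4 OR NOT a1))
= a2 AND NOT NOT NOT NOT (NOT a1 OR NOT a1 AND a4)
= a2 AND NOT NOT (NOT a1 OR NOT a1 AND a4)
= a2 AND NOT NOT NOT a1
= a2 AND NOT a1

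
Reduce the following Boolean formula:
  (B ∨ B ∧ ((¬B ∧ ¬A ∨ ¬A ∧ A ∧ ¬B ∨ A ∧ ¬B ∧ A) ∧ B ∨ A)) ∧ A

(B ∨ B ∧ ((¬B ∧ ¬A ∨ ¬A ∧ A ∧ ¬B ∨ A ∧ ¬B ∧ A) ∧ B ∨ A)) ∧ A
= (B ∨ B ∧ ((¬B ∧ ¬A ∨ A ∧ ¬B) ∧ B ∨ A)) ∧ A   [distribution]
= (B ∨ B ∧ (¬B ∧ B ∨ A)) ∧ A   [distribution]
= (B ∨ B ∧ A) ∧ A   [complement / identity]
= B ∧ A   [absorption]

B ∧ A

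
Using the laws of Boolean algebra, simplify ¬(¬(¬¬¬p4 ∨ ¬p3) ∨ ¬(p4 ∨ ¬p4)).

¬p4 ∨ ¬p3

¬(¬(¬¬¬p4 ∨ ¬p3) ∨ ¬(p4 ∨ ¬p4))
= (¬¬¬p4 ∨ ¬p3) ∧ (p4 ∨ ¬p4)   [De Morgan]
= ¬¬¬p4 ∨ ¬p3   [complement / identity]
= ¬p4 ∨ ¬p3   [double negation]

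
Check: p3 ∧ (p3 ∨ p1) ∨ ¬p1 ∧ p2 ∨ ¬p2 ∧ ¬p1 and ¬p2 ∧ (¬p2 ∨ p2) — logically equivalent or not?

No

E1: p3 ∧ (p3 ∨ p1) ∨ ¬p1 ∧ p2 ∨ ¬p2 ∧ ¬p1
    = p3 ∧ (p3 ∨ p1) ∨ ¬p1   — distribution
    = p3 ∨ ¬p1   — absorption
E2: ¬p2 ∧ (¬p2 ∨ p2)
    = ¬p2   — complement / identity
These differ: at p1=0, p2=1, p3=1, E1 = 1 but E2 = 0.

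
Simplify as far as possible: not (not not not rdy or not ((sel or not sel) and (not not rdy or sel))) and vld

rdy and vld

not (not not not rdy or not ((sel or not sel) and (not not rdy or sel))) and vld
= not (not not not rdy or not (not not rdy or sel)) and vld   (complement / identity)
= not not rdy and (not not rdy or sel) and vld   (De Morgan)
= not not rdy and vld   (absorption)
= rdy and vld   (double negation)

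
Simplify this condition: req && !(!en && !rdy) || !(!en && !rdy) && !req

en || rdy

req && !(!en && !rdy) || !(!en && !rdy) && !req
= !(!en && !rdy)   (distribution)
= en || rdy   (De Morgan)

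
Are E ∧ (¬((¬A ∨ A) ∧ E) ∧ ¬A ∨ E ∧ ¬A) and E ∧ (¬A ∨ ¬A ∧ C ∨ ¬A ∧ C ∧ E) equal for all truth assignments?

E1: E ∧ (¬((¬A ∨ A) ∧ E) ∧ ¬A ∨ E ∧ ¬A)
    = E ∧ (¬E ∧ ¬A ∨ E ∧ ¬A)
    = E ∧ ¬A
E2: E ∧ (¬A ∨ ¬A ∧ C ∨ ¬A ∧ C ∧ E)
    = E ∧ (¬A ∨ ¬A ∧ C)
    = E ∧ ¬A
Both reduce to E ∧ ¬A, so they are equivalent.

Yes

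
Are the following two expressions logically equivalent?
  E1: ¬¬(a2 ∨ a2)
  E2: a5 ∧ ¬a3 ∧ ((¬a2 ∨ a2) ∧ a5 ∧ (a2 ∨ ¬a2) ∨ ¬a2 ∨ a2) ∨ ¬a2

No

E1: ¬¬(a2 ∨ a2)
    = a2 ∨ a2
    = a2
E2: a5 ∧ ¬a3 ∧ ((¬a2 ∨ a2) ∧ a5 ∧ (a2 ∨ ¬a2) ∨ ¬a2 ∨ a2) ∨ ¬a2
    = a5 ∧ ¬a3 ∧ ((¬a2 ∨ a2) ∧ a5 ∨ ¬a2 ∨ a2) ∨ ¬a2
    = a5 ∧ ¬a3 ∧ (¬a2 ∨ a2) ∨ ¬a2
    = a5 ∧ ¬a3 ∨ ¬a2
These differ: at a2=0, a3=1, a5=0, E1 = 0 but E2 = 1.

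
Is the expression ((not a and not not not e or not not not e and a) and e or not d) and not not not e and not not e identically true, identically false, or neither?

identically false

((not a and not not not e or not not not e and a) and e or not d) and not not not e and not not e
= ((not a and not not not e or not not not e and a) and e or not d) and not not not e and e
= (not not not e and e or not d) and not not not e and e
= not not not e and e
= not e and e
= False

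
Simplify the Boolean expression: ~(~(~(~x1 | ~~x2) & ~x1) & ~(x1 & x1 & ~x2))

~(~(~(~x1 | ~~x2) & ~x1) & ~(x1 & x1 & ~x2))
= ~(~(x1 & ~x2 & ~x1) & ~(x1 & x1 & ~x2))   (De Morgan)
= x1 & ~x2 & ~x1 | x1 & x1 & ~x2   (De Morgan)
= x1 & ~x2   (distribution)

x1 & ~x2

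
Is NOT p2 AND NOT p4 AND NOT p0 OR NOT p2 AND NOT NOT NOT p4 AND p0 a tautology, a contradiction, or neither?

NOT p2 AND NOT p4 AND NOT p0 OR NOT p2 AND NOT NOT NOT p4 AND p0
= NOT p2 AND NOT p4 AND NOT p0 OR NOT p2 AND NOT p4 AND p0   — double negation
= NOT p2 AND NOT p4   — distribution
This depends on p2, p4, so it is not a constant.

neither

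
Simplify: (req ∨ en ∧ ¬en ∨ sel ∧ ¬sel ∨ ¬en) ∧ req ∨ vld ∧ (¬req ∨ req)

req ∨ vld

(req ∨ en ∧ ¬en ∨ sel ∧ ¬sel ∨ ¬en) ∧ req ∨ vld ∧ (¬req ∨ req)
= (req ∨ sel ∧ ¬sel ∨ ¬en) ∧ req ∨ vld ∧ (¬req ∨ req)   [complement / identity]
= (req ∨ ¬en) ∧ req ∨ vld ∧ (¬req ∨ req)   [complement / identity]
= req ∨ vld ∧ (¬req ∨ req)   [absorption]
= req ∨ vld   [complement / identity]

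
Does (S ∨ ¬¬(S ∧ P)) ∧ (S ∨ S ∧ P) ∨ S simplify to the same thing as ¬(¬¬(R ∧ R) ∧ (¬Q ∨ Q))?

No

E1: (S ∨ ¬¬(S ∧ P)) ∧ (S ∨ S ∧ P) ∨ S
    = (S ∨ S ∧ P) ∧ (S ∨ S ∧ P) ∨ S   (double negation)
    = S ∨ S ∧ P ∨ S   (idempotence)
    = S ∨ S   (absorption)
    = S   (idempotence)
E2: ¬(¬¬(R ∧ R) ∧ (¬Q ∨ Q))
    = ¬¬¬(R ∧ R)   (complement / identity)
    = ¬(R ∧ R)   (double negation)
    = ¬R   (idempotence)
These differ: at P=0, Q=0, R=0, S=0, E1 = 0 but E2 = 1.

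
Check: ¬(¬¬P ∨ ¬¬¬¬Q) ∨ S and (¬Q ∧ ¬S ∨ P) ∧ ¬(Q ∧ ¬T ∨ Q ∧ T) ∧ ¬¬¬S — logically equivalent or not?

E1: ¬(¬¬P ∨ ¬¬¬¬Q) ∨ S
    = ¬(¬¬P ∨ ¬¬Q) ∨ S   (double negation)
    = ¬P ∧ ¬Q ∨ S   (De Morgan)
E2: (¬Q ∧ ¬S ∨ P) ∧ ¬(Q ∧ ¬T ∨ Q ∧ T) ∧ ¬¬¬S
    = (¬Q ∧ ¬S ∨ P) ∧ ¬Q ∧ ¬¬¬S   (distribution)
    = (¬Q ∧ ¬S ∨ P) ∧ ¬Q ∧ ¬S   (double negation)
    = ¬Q ∧ ¬S   (absorption)
These differ: at P=0, Q=1, S=1, T=0, E1 = 1 but E2 = 0.

No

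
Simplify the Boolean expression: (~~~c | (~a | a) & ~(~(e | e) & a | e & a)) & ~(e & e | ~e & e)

(~~~c | (~a | a) & ~(~(e | e) & a | e & a)) & ~(e & e | ~e & e)
= (~c | (~a | a) & ~(~(e | e) & a | e & a)) & ~(e & e | ~e & e)   (double negation)
= (~c | ~(~(e | e) & a | e & a)) & ~(e & e | ~e & e)   (complement / identity)
= (~c | ~(~e & a | e & a)) & ~(e & e | ~e & e)   (idempotence)
= (~c | ~(~e & a | e & a)) & ~e   (distribution)
= (~c | ~a) & ~e   (distribution)

(~c | ~a) & ~e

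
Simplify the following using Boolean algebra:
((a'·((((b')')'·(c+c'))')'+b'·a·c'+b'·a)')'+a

((a'·((((b')')'·(c+c'))')'+b'·a·c'+b'·a)')'+a
= ((a'·((((b')')')')'+b'·a·c'+b'·a)')'+a
= ((a'·((b')')'+b'·a·c'+b'·a)')'+a
= ((a'·((b')')'+b'·a)')'+a
= ((a'·b'+b'·a)')'+a
= ((b')')'+a
= b'+a

b'+a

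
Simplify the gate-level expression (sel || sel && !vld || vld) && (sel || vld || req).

sel || vld

(sel || sel && !vld || vld) && (sel || vld || req)
= (sel || vld) && (sel || vld || req)
= sel || vld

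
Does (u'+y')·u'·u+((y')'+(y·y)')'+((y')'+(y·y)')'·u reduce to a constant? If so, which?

(u'+y')·u'·u+((y')'+(y·y)')'+((y')'+(y·y)')'·u
= (u'+y')·u'·u+((y')'+(y·y)')'   — absorption
= (u'+y')·u'·u+((y')'+y')'   — idempotence
= (u'+y')·u'·u+y'·y   — De Morgan
= u'·u+y'·y   — absorption
= u'·u   — complement / identity
= 0   — complement

yes, False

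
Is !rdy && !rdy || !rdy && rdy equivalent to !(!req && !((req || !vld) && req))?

No

E1: !rdy && !rdy || !rdy && rdy
    = !rdy   — distribution
E2: !(!req && !((req || !vld) && req))
    = !(!req && !req)   — absorption
    = req || req   — De Morgan
    = req   — idempotence
These differ: at rdy=0, req=0, vld=0, E1 = 1 but E2 = 0.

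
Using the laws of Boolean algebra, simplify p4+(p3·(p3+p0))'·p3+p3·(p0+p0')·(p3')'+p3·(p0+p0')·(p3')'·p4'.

p4+(p3·(p3+p0))'·p3+p3·(p0+p0')·(p3')'+p3·(p0+p0')·(p3')'·p4'
= p4+(p3·(p3+p0))'·p3+p3·(p0+p0')·(p3')'   [absorption]
= p4+(p3·(p3+p0))'·p3+p3·(p3')'   [complement / identity]
= p4+(p3·(p3+p0))'·p3+p3·p3   [double negation]
= p4+p3'·p3+p3·p3   [absorption]
= p4+p3   [distribution]

p4+p3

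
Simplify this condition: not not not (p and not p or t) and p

not not not (p and not p or t) and p
= not not not t and p   [complement / identity]
= not t and p   [double negation]

not t and p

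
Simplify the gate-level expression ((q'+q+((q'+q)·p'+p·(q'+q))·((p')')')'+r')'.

r

((q'+q+((q'+q)·p'+p·(q'+q))·((p')')')'+r')'
= (q'+q+((q'+q)·p'+p·(q'+q))·((p')')')·r   — De Morgan
= (q'+q+((q'+q)·p'+p·(q'+q))·p')·r   — double negation
= (q'+q+(q'+q)·p')·r   — distribution
= (q'+q)·r   — absorption
= r   — complement / identity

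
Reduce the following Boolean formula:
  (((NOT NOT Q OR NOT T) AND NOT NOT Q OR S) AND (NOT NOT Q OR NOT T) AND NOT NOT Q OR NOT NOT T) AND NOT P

(((NOT NOT Q OR NOT T) AND NOT NOT Q OR S) AND (NOT NOT Q OR NOT T) AND NOT NOT Q OR NOT NOT T) AND NOT P
= ((NOT NOT Q OR NOT T) AND NOT NOT Q OR NOT NOT T) AND NOT P   [absorption]
= ((NOT NOT Q OR NOT T) AND NOT NOT Q OR T) AND NOT P   [double negation]
= (NOT NOT Q OR T) AND NOT P   [absorption]
= (Q OR T) AND NOT P   [double negation]

(Q OR T) AND NOT P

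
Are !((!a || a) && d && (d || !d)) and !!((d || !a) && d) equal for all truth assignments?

No

E1: !((!a || a) && d && (d || !d))
    = !(d && (d || !d))   [complement / identity]
    = !d   [complement / identity]
E2: !!((d || !a) && d)
    = !!d   [absorption]
    = d   [double negation]
These differ: at a=0, d=0, E1 = 1 but E2 = 0.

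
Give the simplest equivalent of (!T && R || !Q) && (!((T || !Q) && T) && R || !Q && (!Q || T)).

!T && R || !Q

(!T && R || !Q) && (!((T || !Q) && T) && R || !Q && (!Q || T))
= (!T && R || !Q) && (!((T || !Q) && T) && R || !Q)
= (!T && R || !Q) && (!T && R || !Q)
= !T && R || !Q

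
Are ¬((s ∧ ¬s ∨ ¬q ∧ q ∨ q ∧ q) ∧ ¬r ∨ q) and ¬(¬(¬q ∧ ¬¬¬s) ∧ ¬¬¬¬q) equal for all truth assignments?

Yes

E1: ¬((s ∧ ¬s ∨ ¬q ∧ q ∨ q ∧ q) ∧ ¬r ∨ q)
    = ¬((s ∧ ¬s ∨ q) ∧ ¬r ∨ q)   (distribution)
    = ¬(q ∧ ¬r ∨ q)   (complement / identity)
    = ¬q   (absorption)
E2: ¬(¬(¬q ∧ ¬¬¬s) ∧ ¬¬¬¬q)
    = ¬(¬(¬q ∧ ¬¬¬s) ∧ ¬¬q)   (double negation)
    = ¬(¬(¬q ∧ ¬s) ∧ ¬¬q)   (double negation)
    = ¬q ∧ ¬s ∨ ¬q   (De Morgan)
    = ¬q   (absorption)
Both reduce to ¬q, so they are equivalent.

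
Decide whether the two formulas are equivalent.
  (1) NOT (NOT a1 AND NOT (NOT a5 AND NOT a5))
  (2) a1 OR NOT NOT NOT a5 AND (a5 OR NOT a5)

E1: NOT (NOT a1 AND NOT (NOT a5 AND NOT a5))
    = a1 OR NOT a5 AND NOT a5   — De Morgan
    = a1 OR NOT a5   — idempotence
E2: a1 OR NOT NOT NOT a5 AND (a5 OR NOT a5)
    = a1 OR NOT a5 AND (a5 OR NOT a5)   — double negation
    = a1 OR NOT a5   — complement / identity
Both reduce to a1 OR NOT a5, so they are equivalent.

Yes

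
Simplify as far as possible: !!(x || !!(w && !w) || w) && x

x

!!(x || !!(w && !w) || w) && x
= !!(x || w && !w || w) && x   [double negation]
= (x || w && !w || w) && x   [double negation]
= (x || w) && x   [complement / identity]
= x   [absorption]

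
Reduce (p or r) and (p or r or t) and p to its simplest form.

(p or r) and (p or r or t) and p
= (p or r) and p   [absorption]
= p   [absorption]

p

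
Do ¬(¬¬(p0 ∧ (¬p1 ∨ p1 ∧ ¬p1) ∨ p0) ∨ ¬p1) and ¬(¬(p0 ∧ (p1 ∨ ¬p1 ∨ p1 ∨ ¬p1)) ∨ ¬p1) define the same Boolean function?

No

E1: ¬(¬¬(p0 ∧ (¬p1 ∨ p1 ∧ ¬p1) ∨ p0) ∨ ¬p1)
    = ¬(p0 ∧ (¬p1 ∨ p1 ∧ ¬p1) ∨ p0) ∧ p1
    = ¬(p0 ∧ ¬p1 ∨ p0) ∧ p1
    = ¬p0 ∧ p1
E2: ¬(¬(p0 ∧ (p1 ∨ ¬p1 ∨ p1 ∨ ¬p1)) ∨ ¬p1)
    = p0 ∧ (p1 ∨ ¬p1 ∨ p1 ∨ ¬p1) ∧ p1
    = p0 ∧ (p1 ∨ ¬p1) ∧ p1
    = p0 ∧ p1
These differ: at p0=0, p1=1, E1 = 1 but E2 = 0.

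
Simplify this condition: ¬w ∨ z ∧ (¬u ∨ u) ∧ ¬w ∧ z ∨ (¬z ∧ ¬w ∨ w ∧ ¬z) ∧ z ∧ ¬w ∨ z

¬w ∨ z ∧ (¬u ∨ u) ∧ ¬w ∧ z ∨ (¬z ∧ ¬w ∨ w ∧ ¬z) ∧ z ∧ ¬w ∨ z
= ¬w ∨ z ∧ ¬w ∧ z ∨ (¬z ∧ ¬w ∨ w ∧ ¬z) ∧ z ∧ ¬w ∨ z
= ¬w ∨ z ∧ ¬w ∧ z ∨ ¬z ∧ z ∧ ¬w ∨ z
= ¬w ∨ z ∧ ¬w ∨ z
= ¬w ∨ z

¬w ∨ z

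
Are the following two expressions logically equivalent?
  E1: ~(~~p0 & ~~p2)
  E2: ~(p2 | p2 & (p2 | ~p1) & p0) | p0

No

E1: ~(~~p0 & ~~p2)
    = ~p0 | ~p2   (De Morgan)
E2: ~(p2 | p2 & (p2 | ~p1) & p0) | p0
    = ~(p2 | p2 & p0) | p0   (absorption)
    = ~p2 | p0   (absorption)
These differ: at p0=1, p1=0, p2=1, E1 = 0 but E2 = 1.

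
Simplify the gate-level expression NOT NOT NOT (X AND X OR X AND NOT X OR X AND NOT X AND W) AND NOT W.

NOT NOT NOT (X AND X OR X AND NOT X OR X AND NOT X AND W) AND NOT W
= NOT NOT NOT (X AND X OR X AND NOT X) AND NOT W
= NOT NOT NOT X AND NOT W
= NOT X AND NOT W

NOT X AND NOT W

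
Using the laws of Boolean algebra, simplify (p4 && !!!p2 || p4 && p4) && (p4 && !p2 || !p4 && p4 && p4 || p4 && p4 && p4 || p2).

p4

(p4 && !!!p2 || p4 && p4) && (p4 && !p2 || !p4 && p4 && p4 || p4 && p4 && p4 || p2)
= (p4 && !!!p2 || p4 && p4) && (p4 && !p2 || p4 && p4 || p2)   (distribution)
= (p4 && !p2 || p4 && p4) && (p4 && !p2 || p4 && p4 || p2)   (double negation)
= p4 && !p2 || p4 && p4   (absorption)
= p4 && !p2 || p4   (idempotence)
= p4   (absorption)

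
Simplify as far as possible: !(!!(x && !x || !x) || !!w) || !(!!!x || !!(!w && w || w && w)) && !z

!(!!(x && !x || !x) || !!w) || !(!!!x || !!(!w && w || w && w)) && !z
= !(!!(x && !x || !x) || !!w) || !(!!!x || !!w) && !z   (distribution)
= !(!!!x || !!w) || !(!!!x || !!w) && !z   (complement / identity)
= !(!!!x || !!w)   (absorption)
= !(!x || !!w)   (double negation)
= x && !w   (De Morgan)

x && !w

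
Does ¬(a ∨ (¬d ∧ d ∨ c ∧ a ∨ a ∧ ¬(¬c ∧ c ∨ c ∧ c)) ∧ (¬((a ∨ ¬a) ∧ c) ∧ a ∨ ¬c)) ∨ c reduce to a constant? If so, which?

no

¬(a ∨ (¬d ∧ d ∨ c ∧ a ∨ a ∧ ¬(¬c ∧ c ∨ c ∧ c)) ∧ (¬((a ∨ ¬a) ∧ c) ∧ a ∨ ¬c)) ∨ c
= ¬(a ∨ (¬d ∧ d ∨ c ∧ a ∨ a ∧ ¬(¬c ∧ c ∨ c ∧ c)) ∧ (¬c ∧ a ∨ ¬c)) ∨ c   (complement / identity)
= ¬(a ∨ (¬d ∧ d ∨ c ∧ a ∨ a ∧ ¬(¬c ∧ c ∨ c ∧ c)) ∧ ¬c) ∨ c   (absorption)
= ¬(a ∨ (¬d ∧ d ∨ c ∧ a ∨ a ∧ ¬c) ∧ ¬c) ∨ c   (distribution)
= ¬(a ∨ (c ∧ a ∨ a ∧ ¬c) ∧ ¬c) ∨ c   (complement / identity)
= ¬(a ∨ a ∧ ¬c) ∨ c   (distribution)
= ¬a ∨ c   (absorption)
This depends on a, c, so it is not a constant.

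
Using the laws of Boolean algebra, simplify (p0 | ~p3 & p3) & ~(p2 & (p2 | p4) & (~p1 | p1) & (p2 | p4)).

p0 & ~p2

(p0 | ~p3 & p3) & ~(p2 & (p2 | p4) & (~p1 | p1) & (p2 | p4))
= (p0 | ~p3 & p3) & ~(p2 & (p2 | p4) & (p2 | p4))   [complement / identity]
= (p0 | ~p3 & p3) & ~(p2 & (p2 | p4))   [idempotence]
= p0 & ~(p2 & (p2 | p4))   [complement / identity]
= p0 & ~p2   [absorption]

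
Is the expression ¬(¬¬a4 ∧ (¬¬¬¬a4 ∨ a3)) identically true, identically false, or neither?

¬(¬¬a4 ∧ (¬¬¬¬a4 ∨ a3))
= ¬(¬¬a4 ∧ (¬¬a4 ∨ a3))
= ¬¬¬a4
= ¬a4
This depends on a4, so it is not a constant.

neither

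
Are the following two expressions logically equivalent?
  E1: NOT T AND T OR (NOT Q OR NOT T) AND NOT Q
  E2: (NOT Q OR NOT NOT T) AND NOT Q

Yes

E1: NOT T AND T OR (NOT Q OR NOT T) AND NOT Q
    = NOT T AND T OR NOT Q
    = NOT Q
E2: (NOT Q OR NOT NOT T) AND NOT Q
    = (NOT Q OR T) AND NOT Q
    = NOT Q
Both reduce to NOT Q, so they are equivalent.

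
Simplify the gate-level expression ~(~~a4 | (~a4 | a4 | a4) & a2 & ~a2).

~a4

~(~~a4 | (~a4 | a4 | a4) & a2 & ~a2)
= ~(a4 | (~a4 | a4 | a4) & a2 & ~a2)
= ~(a4 | (~a4 | a4) & a2 & ~a2)
= ~(a4 | a2 & ~a2)
= ~a4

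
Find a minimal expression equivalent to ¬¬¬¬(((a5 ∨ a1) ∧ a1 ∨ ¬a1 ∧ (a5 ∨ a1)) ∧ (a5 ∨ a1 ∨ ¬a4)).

¬¬¬¬(((a5 ∨ a1) ∧ a1 ∨ ¬a1 ∧ (a5 ∨ a1)) ∧ (a5 ∨ a1 ∨ ¬a4))
= ¬¬¬¬((a5 ∨ a1) ∧ (a5 ∨ a1 ∨ ¬a4))   [distribution]
= ¬¬((a5 ∨ a1) ∧ (a5 ∨ a1 ∨ ¬a4))   [double negation]
= ¬¬(a5 ∨ a1)   [absorption]
= a5 ∨ a1   [double negation]

a5 ∨ a1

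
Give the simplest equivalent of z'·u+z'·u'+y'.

z'+y'

z'·u+z'·u'+y'
= (u+u')·z'+y'   (distribution)
= z'+y'   (complement / identity)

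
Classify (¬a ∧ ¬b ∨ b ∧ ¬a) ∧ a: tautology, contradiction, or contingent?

contradiction

(¬a ∧ ¬b ∨ b ∧ ¬a) ∧ a
= ¬a ∧ a   (distribution)
= False   (complement)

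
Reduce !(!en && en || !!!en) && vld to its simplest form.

en && vld

!(!en && en || !!!en) && vld
= !!!!en && vld   — complement / identity
= !!en && vld   — double negation
= en && vld   — double negation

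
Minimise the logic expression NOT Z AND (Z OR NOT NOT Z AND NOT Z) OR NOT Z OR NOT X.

NOT Z OR NOT X

NOT Z AND (Z OR NOT NOT Z AND NOT Z) OR NOT Z OR NOT X
= NOT Z AND (Z OR Z AND NOT Z) OR NOT Z OR NOT X
= NOT Z AND Z OR NOT Z OR NOT X
= NOT Z OR NOT X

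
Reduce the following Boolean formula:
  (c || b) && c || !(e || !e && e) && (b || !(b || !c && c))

(c || b) && c || !(e || !e && e) && (b || !(b || !c && c))
= c || !(e || !e && e) && (b || !(b || !c && c))   [absorption]
= c || !e && (b || !(b || !c && c))   [complement / identity]
= c || !e && (b || !b)   [complement / identity]
= c || !e   [complement / identity]

c || !e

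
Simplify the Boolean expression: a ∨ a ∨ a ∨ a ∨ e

a ∨ e

a ∨ a ∨ a ∨ a ∨ e
= a ∨ a ∨ e   — idempotence
= a ∨ e   — idempotence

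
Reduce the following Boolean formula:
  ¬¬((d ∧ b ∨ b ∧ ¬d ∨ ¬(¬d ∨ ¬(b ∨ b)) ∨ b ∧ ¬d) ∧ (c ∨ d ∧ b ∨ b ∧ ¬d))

b

¬¬((d ∧ b ∨ b ∧ ¬d ∨ ¬(¬d ∨ ¬(b ∨ b)) ∨ b ∧ ¬d) ∧ (c ∨ d ∧ b ∨ b ∧ ¬d))
= ¬¬((¬(¬d ∨ ¬(b ∨ b)) ∨ b ∧ ¬d) ∧ c ∨ d ∧ b ∨ b ∧ ¬d)   (distribution)
= ¬¬((d ∧ (b ∨ b) ∨ b ∧ ¬d) ∧ c ∨ d ∧ b ∨ b ∧ ¬d)   (De Morgan)
= ¬¬((d ∧ b ∨ b ∧ ¬d) ∧ c ∨ d ∧ b ∨ b ∧ ¬d)   (idempotence)
= (d ∧ b ∨ b ∧ ¬d) ∧ c ∨ d ∧ b ∨ b ∧ ¬d   (double negation)
= d ∧ b ∨ b ∧ ¬d   (absorption)
= b   (distribution)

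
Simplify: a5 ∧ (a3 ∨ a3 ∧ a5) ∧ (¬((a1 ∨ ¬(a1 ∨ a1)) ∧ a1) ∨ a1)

a5 ∧ a3

a5 ∧ (a3 ∨ a3 ∧ a5) ∧ (¬((a1 ∨ ¬(a1 ∨ a1)) ∧ a1) ∨ a1)
= a5 ∧ (a3 ∨ a3 ∧ a5) ∧ (¬((a1 ∨ ¬a1) ∧ a1) ∨ a1)   — idempotence
= a5 ∧ (a3 ∨ a3 ∧ a5) ∧ (¬a1 ∨ a1)   — complement / identity
= a5 ∧ a3 ∧ (¬a1 ∨ a1)   — absorption
= a5 ∧ a3   — complement / identity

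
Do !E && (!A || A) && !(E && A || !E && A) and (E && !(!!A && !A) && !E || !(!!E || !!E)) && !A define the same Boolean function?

E1: !E && (!A || A) && !(E && A || !E && A)
    = !E && (!A || A) && !A   [distribution]
    = !E && !A   [complement / identity]
E2: (E && !(!!A && !A) && !E || !(!!E || !!E)) && !A
    = (E && (!A || A) && !E || !(!!E || !!E)) && !A   [De Morgan]
    = (E && !E || !(!!E || !!E)) && !A   [complement / identity]
    = (E && !E || !E && !E) && !A   [De Morgan]
    = !E && !A   [distribution]
Both reduce to !E && !A, so they are equivalent.

Yes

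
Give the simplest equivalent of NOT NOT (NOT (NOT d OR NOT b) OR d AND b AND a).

d AND b

NOT NOT (NOT (NOT d OR NOT b) OR d AND b AND a)
= NOT NOT (d AND b OR d AND b AND a)   [De Morgan]
= d AND b OR d AND b AND a   [double negation]
= d AND b   [absorption]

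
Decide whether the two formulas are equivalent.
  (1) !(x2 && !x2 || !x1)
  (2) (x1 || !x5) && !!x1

Yes

E1: !(x2 && !x2 || !x1)
    = !!x1   (complement / identity)
    = x1   (double negation)
E2: (x1 || !x5) && !!x1
    = (x1 || !x5) && x1   (double negation)
    = x1   (absorption)
Both reduce to x1, so they are equivalent.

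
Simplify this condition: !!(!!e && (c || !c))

e

!!(!!e && (c || !c))
= !!!!e
= !!e
= e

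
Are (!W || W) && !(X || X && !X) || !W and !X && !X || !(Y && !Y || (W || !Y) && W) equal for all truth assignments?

Yes

E1: (!W || W) && !(X || X && !X) || !W
    = !(X || X && !X) || !W   — complement / identity
    = !X || !W   — complement / identity
E2: !X && !X || !(Y && !Y || (W || !Y) && W)
    = !X && !X || !(Y && !Y || W)   — absorption
    = !X && !X || !W   — complement / identity
    = !X || !W   — idempotence
Both reduce to !X || !W, so they are equivalent.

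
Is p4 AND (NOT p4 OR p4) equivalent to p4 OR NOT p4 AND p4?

Yes

E1: p4 AND (NOT p4 OR p4)
    = p4   (complement / identity)
E2: p4 OR NOT p4 AND p4
    = p4   (complement / identity)
Both reduce to p4, so they are equivalent.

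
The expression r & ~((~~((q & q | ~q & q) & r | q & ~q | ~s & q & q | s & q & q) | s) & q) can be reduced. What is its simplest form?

r & ~((~~((q & q | ~q & q) & r | q & ~q | ~s & q & q | s & q & q) | s) & q)
= r & ~(((q & q | ~q & q) & r | q & ~q | ~s & q & q | s & q & q | s) & q)   [double negation]
= r & ~(((q & q | ~q & q) & r | q & ~q | q & q | s) & q)   [distribution]
= r & ~((q & r | q & ~q | q & q | s) & q)   [distribution]
= r & ~((q & r | q | s) & q)   [distribution]
= r & ~((q | s) & q)   [absorption]
= r & ~q   [absorption]

r & ~q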